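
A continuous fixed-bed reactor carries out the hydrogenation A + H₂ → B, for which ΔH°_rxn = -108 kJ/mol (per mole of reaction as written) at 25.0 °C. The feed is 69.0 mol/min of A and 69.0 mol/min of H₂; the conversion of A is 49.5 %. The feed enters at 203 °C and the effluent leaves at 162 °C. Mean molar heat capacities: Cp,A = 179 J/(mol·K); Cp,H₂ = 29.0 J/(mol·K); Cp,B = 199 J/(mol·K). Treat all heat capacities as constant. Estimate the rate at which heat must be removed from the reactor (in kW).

Q_out = 72.0 kW

Extent of reaction ξ = 0.495 × 69.0 = 34.155 mol/min
Reaction term: ξ·ΔH°_rxn = 34.155 × -108 = -3688.7 kJ/min
Sensible, feed 203→25 °C: -2554.7 kJ/min
Outlet flows (mol/min): A 34.845, H₂ 34.845, B 34.155
Sensible, products 25→162 °C: 1924.1 kJ/min
Q = ΔH = -4319.3 kJ/min = -71.988 kW
Heat removed = 71.988 kW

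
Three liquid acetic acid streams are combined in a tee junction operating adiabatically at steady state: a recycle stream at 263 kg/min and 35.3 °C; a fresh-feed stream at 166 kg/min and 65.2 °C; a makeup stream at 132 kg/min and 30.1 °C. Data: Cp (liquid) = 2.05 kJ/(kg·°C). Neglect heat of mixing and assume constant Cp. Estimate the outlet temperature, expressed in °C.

Energy balance with Q = 0: Σ ṁᵢCp,ᵢ(T_out − Tᵢ) = 0
Σ ṁᵢCp,ᵢTᵢ = 263×2.05×35.3 + 166×2.05×65.2 + 132×2.05×30.1 = 49365
Σ ṁᵢCp,ᵢ = 263×2.05 + 166×2.05 + 132×2.05 = 1150
T_out = 49365 / 1150 = 42.924 °C

T_out = 42.9 °C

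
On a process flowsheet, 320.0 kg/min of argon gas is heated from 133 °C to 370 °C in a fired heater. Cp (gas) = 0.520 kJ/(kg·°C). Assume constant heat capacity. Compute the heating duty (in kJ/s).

Q = ṁ·Cp·ΔT = 320.0 × 0.520 × (370 − 133) = 39437 kJ/min
Converting: 39437 / 60 s = 657.28 kW

Q = 657 kJ/s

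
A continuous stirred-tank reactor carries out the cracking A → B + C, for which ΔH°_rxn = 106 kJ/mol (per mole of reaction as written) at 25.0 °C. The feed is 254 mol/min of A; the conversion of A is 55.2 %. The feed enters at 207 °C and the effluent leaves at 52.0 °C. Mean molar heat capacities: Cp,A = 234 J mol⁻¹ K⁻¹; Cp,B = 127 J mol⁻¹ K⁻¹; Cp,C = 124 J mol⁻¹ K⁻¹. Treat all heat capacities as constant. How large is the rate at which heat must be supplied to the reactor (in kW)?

Q_in = 95.2 kW

Extent of reaction ξ = 0.552 × 254 = 140.21 mol/min
Reaction term: ξ·ΔH°_rxn = 140.21 × 106 = 14862 kJ/min
Sensible, feed 207→25 °C: -10817 kJ/min
Outlet flows (mol/min): A 113.79, B 140.21, C 140.21
Sensible, products 25→52.0 °C: 1669.1 kJ/min
Q = ΔH = 5713.8 kJ/min = 95.23 kW
Heat supplied = 95.23 kW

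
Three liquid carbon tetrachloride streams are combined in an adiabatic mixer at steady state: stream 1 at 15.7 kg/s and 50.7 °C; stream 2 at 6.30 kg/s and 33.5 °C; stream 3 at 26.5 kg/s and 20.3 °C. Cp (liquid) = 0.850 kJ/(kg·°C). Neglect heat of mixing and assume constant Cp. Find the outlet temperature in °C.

T_out = 31.9 °C

Adiabatic, steady state ⇒ Σ ṁᵢCp,ᵢ(T_out − Tᵢ) = 0
T_out = Σ ṁᵢCp,ᵢTᵢ / Σ ṁᵢCp,ᵢ
      = 1313.2 / 41.225 = 31.855 °C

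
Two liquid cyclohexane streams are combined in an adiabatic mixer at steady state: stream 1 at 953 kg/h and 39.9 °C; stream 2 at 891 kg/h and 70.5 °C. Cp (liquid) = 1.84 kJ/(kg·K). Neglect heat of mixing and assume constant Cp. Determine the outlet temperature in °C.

T_out = 54.7 °C

Adiabatic, steady state ⇒ Σ ṁᵢCp,ᵢ(T_out − Tᵢ) = 0
T_out = Σ ṁᵢCp,ᵢTᵢ / Σ ṁᵢCp,ᵢ
      = 185550 / 3393 = 54.686 °C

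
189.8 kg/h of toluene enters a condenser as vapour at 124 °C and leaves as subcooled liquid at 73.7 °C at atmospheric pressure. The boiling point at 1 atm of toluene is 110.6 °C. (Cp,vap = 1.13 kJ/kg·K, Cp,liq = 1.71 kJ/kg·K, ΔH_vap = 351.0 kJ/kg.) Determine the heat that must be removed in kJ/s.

vapour 124→110.6 °C: -15.142 kJ/kg
condensation at 110.6 °C: -351 kJ/kg
liquid 110.6→73.7 °C: -63.099 kJ/kg
Δh = -15.142 + -351 + -63.099 = -429.24 kJ/kg
Q = ṁ·Δh = 189.8 kg/h × -429.24 kJ/kg = -81470 kJ/h
|Q| = 22.631 kW

Q_c = 22.6 kJ/s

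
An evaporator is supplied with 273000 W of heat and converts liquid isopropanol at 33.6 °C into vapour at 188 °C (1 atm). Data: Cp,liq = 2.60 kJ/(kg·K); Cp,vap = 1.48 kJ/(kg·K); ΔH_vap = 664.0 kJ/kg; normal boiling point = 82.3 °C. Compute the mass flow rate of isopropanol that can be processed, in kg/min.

ṁ = 17.3 kg/min

Δh = 2.60×(82.3−33.6) + 664.0 + 1.48×(188−82.3) = 947.06 kJ/kg
Q = 273000 W = 273 kJ/s = 16380 kJ/min
ṁ = Q/Δh = 16380 / 947.06 = 17.296 kg/min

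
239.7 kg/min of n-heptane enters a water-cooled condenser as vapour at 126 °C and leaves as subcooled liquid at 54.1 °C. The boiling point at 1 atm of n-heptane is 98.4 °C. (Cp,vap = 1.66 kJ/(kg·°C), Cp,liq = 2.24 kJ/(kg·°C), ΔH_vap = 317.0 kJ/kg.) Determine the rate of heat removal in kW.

Q_c = 1850 kW

vapour 126→98.4 °C: -45.816 kJ/kg
condensation at 98.4 °C: -317 kJ/kg
liquid 98.4→54.1 °C: -99.232 kJ/kg
Δh = -45.816 + -317 + -99.232 = -462.05 kJ/kg
Q = ṁ·Δh = 239.7 kg/min × -462.05 kJ/kg = -110750 kJ/min
|Q| = 1845.9 kW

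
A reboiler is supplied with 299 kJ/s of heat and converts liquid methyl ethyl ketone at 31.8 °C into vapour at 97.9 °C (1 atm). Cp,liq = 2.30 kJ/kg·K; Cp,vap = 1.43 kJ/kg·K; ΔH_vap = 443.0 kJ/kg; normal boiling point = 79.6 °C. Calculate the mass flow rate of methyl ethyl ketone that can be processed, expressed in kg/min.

ṁ = 31.0 kg/min

Δh = 2.30×(79.6−31.8) + 443.0 + 1.43×(97.9−79.6) = 579.11 kJ/kg
Q = 299 kJ/s = 299 kJ/s = 17940 kJ/min
ṁ = Q/Δh = 17940 / 579.11 = 30.979 kg/min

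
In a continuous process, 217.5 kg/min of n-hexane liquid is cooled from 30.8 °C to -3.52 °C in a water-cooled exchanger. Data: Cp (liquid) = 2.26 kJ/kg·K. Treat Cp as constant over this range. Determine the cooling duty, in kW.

Q_c = 281 kW

Q = ṁ·Cp·ΔT = 217.5 × 2.26 × (-3.52 − 30.8) = -16870 kJ/min
Converting: 16870 / 60 s = 281.17 kW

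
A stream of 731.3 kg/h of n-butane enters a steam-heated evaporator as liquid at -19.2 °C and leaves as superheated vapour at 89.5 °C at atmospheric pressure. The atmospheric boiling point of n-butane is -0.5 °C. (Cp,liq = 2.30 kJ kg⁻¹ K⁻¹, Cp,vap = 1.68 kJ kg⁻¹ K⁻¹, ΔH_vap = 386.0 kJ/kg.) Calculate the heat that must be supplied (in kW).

Q = 118 kW

liquid -19.2→-0.5 °C: 43.01 kJ/kg
vaporisation at -0.5 °C: 386 kJ/kg
vapour -0.5→89.5 °C: 151.2 kJ/kg
Δh = 43.01 + 386 + 151.2 = 580.21 kJ/kg
Q = ṁ·Δh = 731.3 kg/h × 580.21 kJ/kg = 424310 kJ/h
|Q| = 117.86 kW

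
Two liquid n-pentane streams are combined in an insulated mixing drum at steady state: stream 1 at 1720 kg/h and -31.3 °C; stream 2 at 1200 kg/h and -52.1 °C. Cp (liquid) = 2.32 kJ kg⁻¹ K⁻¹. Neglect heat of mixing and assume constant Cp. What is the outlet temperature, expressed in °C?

Adiabatic, steady state ⇒ Σ ṁᵢCp,ᵢ(T_out − Tᵢ) = 0
T_out = Σ ṁᵢCp,ᵢTᵢ / Σ ṁᵢCp,ᵢ
      = -269950 / 6774.4 = -39.848 °C

T_out = -39.8 °C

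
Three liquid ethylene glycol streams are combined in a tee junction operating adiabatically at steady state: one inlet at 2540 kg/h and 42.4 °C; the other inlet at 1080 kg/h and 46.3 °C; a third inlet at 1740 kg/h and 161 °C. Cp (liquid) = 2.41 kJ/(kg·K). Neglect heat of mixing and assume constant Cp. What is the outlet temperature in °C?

Energy balance with Q = 0: Σ ṁᵢCp,ᵢ(T_out − Tᵢ) = 0
Σ ṁᵢCp,ᵢTᵢ = 2540×2.41×42.4 + 1080×2.41×46.3 + 1740×2.41×161 = 1.0552e+06
Σ ṁᵢCp,ᵢ = 2540×2.41 + 1080×2.41 + 1740×2.41 = 12918
T_out = 1.0552e+06 / 12918 = 81.687 °C

T_out = 81.7 °C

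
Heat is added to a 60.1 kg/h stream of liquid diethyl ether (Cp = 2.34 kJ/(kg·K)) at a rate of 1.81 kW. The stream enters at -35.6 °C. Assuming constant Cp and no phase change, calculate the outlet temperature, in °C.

Q = 1.81 kW = 6516 kJ/h
ΔT = Q/(ṁ·Cp) = 6516/(60.1×2.34) = 46.333 K
T_out = -35.6 + 46.333 = 10.733 °C

T_out = 10.7 °C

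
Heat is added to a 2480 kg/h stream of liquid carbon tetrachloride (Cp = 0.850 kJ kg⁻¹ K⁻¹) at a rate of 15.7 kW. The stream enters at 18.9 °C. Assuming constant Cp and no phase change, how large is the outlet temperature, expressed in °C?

T_out = 45.7 °C

Q = 15.7 kW = 56520 kJ/h
ΔT = Q/(ṁ·Cp) = 56520/(2480×0.850) = 26.812 K
T_out = 18.9 + 26.812 = 45.712 °C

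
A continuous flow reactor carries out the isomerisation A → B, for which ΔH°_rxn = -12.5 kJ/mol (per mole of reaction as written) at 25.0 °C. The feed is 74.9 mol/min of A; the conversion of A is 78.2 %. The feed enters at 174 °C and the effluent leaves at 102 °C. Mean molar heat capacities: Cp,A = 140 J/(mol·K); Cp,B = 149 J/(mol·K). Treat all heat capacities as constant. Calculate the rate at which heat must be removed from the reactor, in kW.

Q_out = 24.1 kW

Extent of reaction ξ = 0.782 × 74.9 = 58.572 mol/min
Reaction term: ξ·ΔH°_rxn = 58.572 × -12.5 = -732.15 kJ/min
Sensible, feed 174→25 °C: -1562.4 kJ/min
Outlet flows (mol/min): A 16.328, B 58.572
Sensible, products 25→102 °C: 848.01 kJ/min
Q = ΔH = -1446.5 kJ/min = -24.109 kW
Heat removed = 24.109 kW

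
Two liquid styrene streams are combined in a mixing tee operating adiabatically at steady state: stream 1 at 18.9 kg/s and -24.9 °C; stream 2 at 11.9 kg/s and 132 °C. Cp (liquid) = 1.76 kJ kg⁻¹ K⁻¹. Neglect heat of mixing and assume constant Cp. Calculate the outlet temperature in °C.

T_out = 35.7 °C

No heat crosses the boundary, so H_out = H_in.
Σ ṁᵢCp,ᵢTᵢ = 18.9×1.76×-24.9 + 11.9×1.76×132 = 1936.3
Σ ṁᵢCp,ᵢ = 18.9×1.76 + 11.9×1.76 = 54.208
T_out = 1936.3 / 54.208 = 35.72 °C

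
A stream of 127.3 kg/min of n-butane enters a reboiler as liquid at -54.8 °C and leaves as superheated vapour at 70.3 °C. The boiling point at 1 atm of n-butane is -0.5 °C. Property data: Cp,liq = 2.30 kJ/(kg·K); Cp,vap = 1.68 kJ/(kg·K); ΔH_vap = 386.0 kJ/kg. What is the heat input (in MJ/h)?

Q = 4810 MJ/h

liquid -54.8→-0.5 °C: 124.89 kJ/kg
vaporisation at -0.5 °C: 386 kJ/kg
vapour -0.5→70.3 °C: 118.94 kJ/kg
Δh = 124.89 + 386 + 118.94 = 629.83 kJ/kg
Q = ṁ·Δh = 127.3 kg/min × 629.83 kJ/kg = 80178 kJ/min
|Q| = 1336.3 kW = 4810.7 MJ/h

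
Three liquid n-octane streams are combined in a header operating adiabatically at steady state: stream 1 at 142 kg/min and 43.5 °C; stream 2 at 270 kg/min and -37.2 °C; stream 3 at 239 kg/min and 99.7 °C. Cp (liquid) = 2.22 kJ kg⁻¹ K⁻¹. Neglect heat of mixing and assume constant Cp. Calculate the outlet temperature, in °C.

Adiabatic, steady state ⇒ Σ ṁᵢCp,ᵢ(T_out − Tᵢ) = 0
Σ ṁᵢCp,ᵢTᵢ = 142×2.22×43.5 + 270×2.22×-37.2 + 239×2.22×99.7 = 44314
Σ ṁᵢCp,ᵢ = 142×2.22 + 270×2.22 + 239×2.22 = 1445.2
T_out = 44314 / 1445.2 = 30.663 °C

T_out = 30.7 °C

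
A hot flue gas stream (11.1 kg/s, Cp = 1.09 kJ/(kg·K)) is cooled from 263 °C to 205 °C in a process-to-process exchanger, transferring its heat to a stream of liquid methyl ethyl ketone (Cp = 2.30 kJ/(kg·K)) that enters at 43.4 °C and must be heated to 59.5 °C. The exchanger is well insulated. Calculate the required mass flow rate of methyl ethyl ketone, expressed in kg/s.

Heat released by hot stream: Q = 11.1 × 1.09 × (263 − 205) = 701.74 kJ/s
Energy balance on cold side (adiabatic exchanger): Q = ṁ_c·Cp_c·(T_c,out − T_c,in)
ṁ_c = 701.74 / [2.30 × (59.5 − 43.4)] = 18.951 kg/s

ṁ_c = 19.0 kg/s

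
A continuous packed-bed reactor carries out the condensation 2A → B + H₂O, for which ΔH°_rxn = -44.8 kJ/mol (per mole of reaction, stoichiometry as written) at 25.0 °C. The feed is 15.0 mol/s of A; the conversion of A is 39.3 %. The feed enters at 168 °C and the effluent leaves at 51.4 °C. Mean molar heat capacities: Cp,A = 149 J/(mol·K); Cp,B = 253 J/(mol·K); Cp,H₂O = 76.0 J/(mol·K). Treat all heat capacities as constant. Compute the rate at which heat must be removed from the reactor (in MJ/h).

Extent of reaction ξ = 0.393 × 15.0 / 2 = 2.9475 mol/s
Reaction term: ξ·ΔH°_rxn = 2.9475 × -44.8 = -132.05 kJ/s
Sensible, feed 168→25 °C: -319.61 kJ/s
Outlet flows (mol/s): A 9.105, B 2.9475, H₂O 2.9475
Sensible, products 25→51.4 °C: 61.416 kJ/s
Q = ΔH = -390.24 kJ/s = -390.24 kW
Heat removed = 1404.9 MJ/h

Q_out = 1400 MJ/h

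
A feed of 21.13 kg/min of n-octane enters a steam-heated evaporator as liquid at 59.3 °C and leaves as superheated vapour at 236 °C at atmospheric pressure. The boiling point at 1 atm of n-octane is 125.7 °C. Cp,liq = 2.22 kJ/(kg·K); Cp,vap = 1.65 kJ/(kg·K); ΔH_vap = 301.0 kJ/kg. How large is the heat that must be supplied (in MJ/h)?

liquid 59.3→125.7 °C: 147.41 kJ/kg
vaporisation at 125.7 °C: 301 kJ/kg
vapour 125.7→236 °C: 181.99 kJ/kg
Δh = 147.41 + 301 + 181.99 = 630.4 kJ/kg
Q = ṁ·Δh = 21.13 kg/min × 630.4 kJ/kg = 13320 kJ/min
|Q| = 222.01 kW = 799.22 MJ/h

Q = 799 MJ/h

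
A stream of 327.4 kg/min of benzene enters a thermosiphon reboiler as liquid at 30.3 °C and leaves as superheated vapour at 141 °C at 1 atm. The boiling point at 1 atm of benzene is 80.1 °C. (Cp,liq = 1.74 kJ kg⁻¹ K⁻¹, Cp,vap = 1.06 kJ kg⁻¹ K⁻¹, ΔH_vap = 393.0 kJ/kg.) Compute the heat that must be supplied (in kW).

Q = 2970 kW

liquid 30.3→80.1 °C: 86.652 kJ/kg
vaporisation at 80.1 °C: 393 kJ/kg
vapour 80.1→141 °C: 64.554 kJ/kg
Δh = 86.652 + 393 + 64.554 = 544.21 kJ/kg
Q = ṁ·Δh = 327.4 kg/min × 544.21 kJ/kg = 178170 kJ/min
|Q| = 2969.6 kW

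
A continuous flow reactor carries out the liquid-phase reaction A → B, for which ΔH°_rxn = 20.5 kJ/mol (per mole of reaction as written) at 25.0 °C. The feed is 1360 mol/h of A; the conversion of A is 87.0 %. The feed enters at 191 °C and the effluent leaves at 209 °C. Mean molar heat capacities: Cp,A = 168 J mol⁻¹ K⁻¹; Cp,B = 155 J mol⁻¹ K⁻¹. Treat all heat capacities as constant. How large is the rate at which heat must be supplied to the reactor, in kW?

Extent of reaction ξ = 0.870 × 1360 = 1183.2 mol/h
Reaction term: ξ·ΔH°_rxn = 1183.2 × 20.5 = 24256 kJ/h
Sensible, feed 191→25 °C: -37928 kJ/h
Outlet flows (mol/h): A 176.8, B 1183.2
Sensible, products 25→209 °C: 39210 kJ/h
Q = ΔH = 25538 kJ/h = 7.0939 kW
Heat supplied = 7.0939 kW

Q_in = 7.09 kW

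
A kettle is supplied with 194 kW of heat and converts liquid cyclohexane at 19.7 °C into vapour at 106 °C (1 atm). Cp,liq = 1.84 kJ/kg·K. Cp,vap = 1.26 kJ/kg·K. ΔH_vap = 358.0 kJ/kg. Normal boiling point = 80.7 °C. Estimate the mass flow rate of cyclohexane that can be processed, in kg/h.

ṁ = 1390 kg/h

Δh = 1.84×(80.7−19.7) + 358.0 + 1.26×(106−80.7) = 502.12 kJ/kg
Q = 194 kW = 194 kJ/s = 698400 kJ/h
ṁ = Q/Δh = 698400 / 502.12 = 1390.9 kg/h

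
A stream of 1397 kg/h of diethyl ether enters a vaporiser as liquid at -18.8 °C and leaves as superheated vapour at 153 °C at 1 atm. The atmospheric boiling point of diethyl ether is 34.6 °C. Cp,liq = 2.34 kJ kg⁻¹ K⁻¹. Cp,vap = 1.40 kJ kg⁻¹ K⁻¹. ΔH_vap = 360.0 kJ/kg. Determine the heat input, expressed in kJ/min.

Q = 15200 kJ/min

liquid -18.8→34.6 °C: 124.96 kJ/kg
vaporisation at 34.6 °C: 360 kJ/kg
vapour 34.6→153 °C: 165.76 kJ/kg
Δh = 124.96 + 360 + 165.76 = 650.72 kJ/kg
Q = ṁ·Δh = 1397 kg/h × 650.72 kJ/kg = 909050 kJ/h
|Q| = 252.51 kW = 15151 kJ/min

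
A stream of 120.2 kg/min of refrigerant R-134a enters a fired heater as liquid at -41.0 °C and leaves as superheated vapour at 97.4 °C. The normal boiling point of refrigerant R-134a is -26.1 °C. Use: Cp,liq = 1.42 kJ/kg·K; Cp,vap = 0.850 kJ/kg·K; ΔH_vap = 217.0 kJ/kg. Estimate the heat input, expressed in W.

Q = 687000 W

liquid -41.0→-26.1 °C: 21.158 kJ/kg
vaporisation at -26.1 °C: 217 kJ/kg
vapour -26.1→97.4 °C: 104.97 kJ/kg
Δh = 21.158 + 217 + 104.97 = 343.13 kJ/kg
Q = ṁ·Δh = 120.2 kg/min × 343.13 kJ/kg = 41245 kJ/min
|Q| = 687.41 kW = 687410 W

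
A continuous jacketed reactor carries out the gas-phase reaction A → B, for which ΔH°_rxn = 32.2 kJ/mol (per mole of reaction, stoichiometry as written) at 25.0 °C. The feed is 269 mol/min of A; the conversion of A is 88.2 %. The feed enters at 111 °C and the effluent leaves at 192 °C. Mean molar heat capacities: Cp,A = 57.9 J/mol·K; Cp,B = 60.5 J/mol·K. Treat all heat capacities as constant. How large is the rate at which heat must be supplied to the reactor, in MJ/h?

Q_in = 540 MJ/h

Extent of reaction ξ = 0.882 × 269 = 237.26 mol/min
Reaction term: ξ·ΔH°_rxn = 237.26 × 32.2 = 7639.7 kJ/min
Sensible, feed 111→25 °C: -1339.5 kJ/min
Outlet flows (mol/min): A 31.742, B 237.26
Sensible, products 25→192 °C: 2704.1 kJ/min
Q = ΔH = 9004.3 kJ/min = 150.07 kW
Heat supplied = 540.26 MJ/h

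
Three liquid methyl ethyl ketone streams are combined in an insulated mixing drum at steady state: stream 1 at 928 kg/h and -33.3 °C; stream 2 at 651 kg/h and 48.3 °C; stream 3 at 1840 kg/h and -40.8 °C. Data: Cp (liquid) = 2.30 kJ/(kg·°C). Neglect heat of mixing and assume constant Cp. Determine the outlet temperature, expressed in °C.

T_out = -21.8 °C

Adiabatic, steady state ⇒ Σ ṁᵢCp,ᵢ(T_out − Tᵢ) = 0
T_out = Σ ṁᵢCp,ᵢTᵢ / Σ ṁᵢCp,ᵢ
      = -171420 / 7863.7 = -21.799 °C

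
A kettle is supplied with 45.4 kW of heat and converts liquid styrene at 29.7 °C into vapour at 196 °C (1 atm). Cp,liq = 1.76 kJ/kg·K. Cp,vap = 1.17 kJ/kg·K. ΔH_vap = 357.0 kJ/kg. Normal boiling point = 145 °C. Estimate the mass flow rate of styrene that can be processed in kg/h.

ṁ = 264 kg/h

Δh = 1.76×(145−29.7) + 357.0 + 1.17×(196−145) = 619.6 kJ/kg
Q = 45.4 kW = 45.4 kJ/s = 163440 kJ/h
ṁ = Q/Δh = 163440 / 619.6 = 263.78 kg/h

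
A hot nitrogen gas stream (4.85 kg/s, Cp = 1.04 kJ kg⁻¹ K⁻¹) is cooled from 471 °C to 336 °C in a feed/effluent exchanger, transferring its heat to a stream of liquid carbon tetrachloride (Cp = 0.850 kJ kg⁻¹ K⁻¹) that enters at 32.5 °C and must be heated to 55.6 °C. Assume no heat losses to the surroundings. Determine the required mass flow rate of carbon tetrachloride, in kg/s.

Heat released by hot stream: Q = 4.85 × 1.04 × (471 − 336) = 680.94 kJ/s
Energy balance on cold side (adiabatic exchanger): Q = ṁ_c·Cp_c·(T_c,out − T_c,in)
ṁ_c = 680.94 / [0.850 × (55.6 − 32.5)] = 34.68 kg/s

ṁ_c = 34.7 kg/s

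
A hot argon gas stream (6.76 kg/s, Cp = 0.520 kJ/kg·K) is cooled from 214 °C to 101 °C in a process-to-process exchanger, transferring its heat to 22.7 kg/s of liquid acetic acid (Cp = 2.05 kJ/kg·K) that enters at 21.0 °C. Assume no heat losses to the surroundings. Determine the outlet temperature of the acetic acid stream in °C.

Heat released by hot stream: Q = 6.76 × 0.520 × (214 − 101) = 397.22 kJ/s
Energy balance on cold side (adiabatic exchanger): Q = ṁ_c·Cp_c·(T_c,out − T_c,in)
T_c,out = 21.0 + 397.22/(22.7 × 2.05) = 29.536 °C

T_c,out = 29.5 °C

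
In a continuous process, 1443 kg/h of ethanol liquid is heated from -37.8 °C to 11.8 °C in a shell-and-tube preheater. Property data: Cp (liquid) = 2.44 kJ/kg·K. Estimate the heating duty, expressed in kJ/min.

Q = 2910 kJ/min

Q = ṁ·Cp·ΔT = 1443 × 2.44 × (11.8 − -37.8) = 174640 kJ/h
Converting: 174640 / 3600 s = 48.51 kW
Heating duty = 2910.6 kJ/min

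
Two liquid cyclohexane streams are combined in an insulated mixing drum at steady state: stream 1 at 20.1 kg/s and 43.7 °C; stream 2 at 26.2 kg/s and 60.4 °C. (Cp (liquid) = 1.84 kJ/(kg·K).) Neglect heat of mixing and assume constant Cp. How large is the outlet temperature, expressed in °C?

T_out = 53.2 °C

Energy balance with Q = 0: Σ ṁᵢCp,ᵢ(T_out − Tᵢ) = 0
T_out = Σ ṁᵢCp,ᵢTᵢ / Σ ṁᵢCp,ᵢ
      = 4528 / 85.192 = 53.15 °C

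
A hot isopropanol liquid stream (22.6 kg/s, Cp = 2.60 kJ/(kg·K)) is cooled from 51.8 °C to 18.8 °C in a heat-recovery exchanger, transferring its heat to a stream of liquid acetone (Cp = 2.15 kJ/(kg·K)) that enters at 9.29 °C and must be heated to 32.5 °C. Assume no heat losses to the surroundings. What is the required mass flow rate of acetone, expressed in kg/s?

Heat released by hot stream: Q = 22.6 × 2.60 × (51.8 − 18.8) = 1939.1 kJ/s
Energy balance on cold side (adiabatic exchanger): Q = ṁ_c·Cp_c·(T_c,out − T_c,in)
ṁ_c = 1939.1 / [2.15 × (32.5 − 9.29)] = 38.858 kg/s

ṁ_c = 38.9 kg/s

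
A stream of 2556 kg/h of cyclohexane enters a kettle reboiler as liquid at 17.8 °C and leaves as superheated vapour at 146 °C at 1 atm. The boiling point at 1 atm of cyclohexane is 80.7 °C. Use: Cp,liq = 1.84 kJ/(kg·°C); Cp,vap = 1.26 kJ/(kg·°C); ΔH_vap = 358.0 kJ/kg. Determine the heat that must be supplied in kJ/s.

Q = 395 kJ/s

liquid 17.8→80.7 °C: 115.74 kJ/kg
vaporisation at 80.7 °C: 358 kJ/kg
vapour 80.7→146 °C: 82.278 kJ/kg
Δh = 115.74 + 358 + 82.278 = 556.01 kJ/kg
Q = ṁ·Δh = 2556 kg/h × 556.01 kJ/kg = 1.4212e+06 kJ/h
|Q| = 394.77 kW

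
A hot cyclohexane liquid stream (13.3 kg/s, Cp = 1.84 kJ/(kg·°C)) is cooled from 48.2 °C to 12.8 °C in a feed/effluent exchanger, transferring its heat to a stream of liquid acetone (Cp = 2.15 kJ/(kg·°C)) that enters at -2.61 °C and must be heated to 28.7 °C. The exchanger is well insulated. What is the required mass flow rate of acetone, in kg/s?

ṁ_c = 12.9 kg/s

Heat released by hot stream: Q = 13.3 × 1.84 × (48.2 − 12.8) = 866.31 kJ/s
Energy balance on cold side (adiabatic exchanger): Q = ṁ_c·Cp_c·(T_c,out − T_c,in)
ṁ_c = 866.31 / [2.15 × (28.7 − -2.61)] = 12.869 kg/s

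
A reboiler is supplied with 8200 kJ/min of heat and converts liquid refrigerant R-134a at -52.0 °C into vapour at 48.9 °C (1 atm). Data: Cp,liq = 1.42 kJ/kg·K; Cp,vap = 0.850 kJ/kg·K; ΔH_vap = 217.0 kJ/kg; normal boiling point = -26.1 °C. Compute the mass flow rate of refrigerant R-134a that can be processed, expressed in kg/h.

ṁ = 1550 kg/h

Δh = 1.42×(-26.1−-52.0) + 217.0 + 0.850×(48.9−-26.1) = 317.53 kJ/kg
Q = 8200 kJ/min = 136.67 kJ/s = 492000 kJ/h
ṁ = Q/Δh = 492000 / 317.53 = 1549.5 kg/h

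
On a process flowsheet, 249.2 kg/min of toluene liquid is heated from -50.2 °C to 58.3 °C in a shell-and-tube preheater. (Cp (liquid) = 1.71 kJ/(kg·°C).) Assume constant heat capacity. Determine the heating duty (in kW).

Q = 771 kW

Q = ṁ·Cp·ΔT = 249.2 × 1.71 × (58.3 − -50.2) = 46235 kJ/min
Converting: 46235 / 60 s = 770.59 kW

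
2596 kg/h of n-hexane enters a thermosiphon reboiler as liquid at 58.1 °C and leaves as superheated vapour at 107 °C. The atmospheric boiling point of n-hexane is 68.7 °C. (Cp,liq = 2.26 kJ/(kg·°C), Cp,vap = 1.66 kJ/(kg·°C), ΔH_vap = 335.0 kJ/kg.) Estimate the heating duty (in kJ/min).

liquid 58.1→68.7 °C: 23.956 kJ/kg
vaporisation at 68.7 °C: 335 kJ/kg
vapour 68.7→107 °C: 63.578 kJ/kg
Δh = 23.956 + 335 + 63.578 = 422.53 kJ/kg
Q = ṁ·Δh = 2596 kg/h × 422.53 kJ/kg = 1.0969e+06 kJ/h
|Q| = 304.69 kW = 18282 kJ/min

Q = 18300 kJ/min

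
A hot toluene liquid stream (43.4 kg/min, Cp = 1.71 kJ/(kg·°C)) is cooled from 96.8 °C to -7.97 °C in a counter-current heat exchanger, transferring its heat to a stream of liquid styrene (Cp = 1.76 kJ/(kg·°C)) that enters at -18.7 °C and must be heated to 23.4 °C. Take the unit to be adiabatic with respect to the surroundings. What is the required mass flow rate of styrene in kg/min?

Heat released by hot stream: Q = 43.4 × 1.71 × (96.8 − -7.97) = 7775.4 kJ/min
Energy balance on cold side (adiabatic exchanger): Q = ṁ_c·Cp_c·(T_c,out − T_c,in)
ṁ_c = 7775.4 / [1.76 × (23.4 − -18.7)] = 104.94 kg/min

ṁ_c = 105 kg/min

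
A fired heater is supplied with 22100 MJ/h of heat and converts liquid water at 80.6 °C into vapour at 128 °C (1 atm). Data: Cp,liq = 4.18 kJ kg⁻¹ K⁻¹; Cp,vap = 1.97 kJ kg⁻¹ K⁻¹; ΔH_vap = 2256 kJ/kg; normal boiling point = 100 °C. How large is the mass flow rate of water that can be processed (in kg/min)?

Δh = 4.18×(100−80.6) + 2256 + 1.97×(128−100) = 2392.3 kJ/kg
Q = 22100 MJ/h = 6138.9 kJ/s = 368330 kJ/min
ṁ = Q/Δh = 368330 / 2392.3 = 153.97 kg/min

ṁ = 154 kg/min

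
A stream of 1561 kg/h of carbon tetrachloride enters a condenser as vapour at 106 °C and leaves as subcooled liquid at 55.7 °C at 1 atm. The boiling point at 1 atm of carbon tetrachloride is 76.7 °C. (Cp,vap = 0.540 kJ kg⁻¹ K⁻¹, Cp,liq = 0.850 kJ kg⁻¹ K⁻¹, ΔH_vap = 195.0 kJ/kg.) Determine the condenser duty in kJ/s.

vapour 106→76.7 °C: -15.822 kJ/kg
condensation at 76.7 °C: -195 kJ/kg
liquid 76.7→55.7 °C: -17.85 kJ/kg
Δh = -15.822 + -195 + -17.85 = -228.67 kJ/kg
Q = ṁ·Δh = 1561 kg/h × -228.67 kJ/kg = -356960 kJ/h
|Q| = 99.155 kW

Q_c = 99.2 kJ/s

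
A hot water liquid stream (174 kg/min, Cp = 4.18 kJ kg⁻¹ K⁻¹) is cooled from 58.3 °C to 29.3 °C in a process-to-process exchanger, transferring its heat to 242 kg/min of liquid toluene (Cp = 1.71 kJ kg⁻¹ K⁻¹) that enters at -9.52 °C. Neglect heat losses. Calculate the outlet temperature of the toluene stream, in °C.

Heat released by hot stream: Q = 174 × 4.18 × (58.3 − 29.3) = 21092 kJ/min
Energy balance on cold side (adiabatic exchanger): Q = ṁ_c·Cp_c·(T_c,out − T_c,in)
T_c,out = -9.52 + 21092/(242 × 1.71) = 41.45 °C

T_c,out = 41.4 °C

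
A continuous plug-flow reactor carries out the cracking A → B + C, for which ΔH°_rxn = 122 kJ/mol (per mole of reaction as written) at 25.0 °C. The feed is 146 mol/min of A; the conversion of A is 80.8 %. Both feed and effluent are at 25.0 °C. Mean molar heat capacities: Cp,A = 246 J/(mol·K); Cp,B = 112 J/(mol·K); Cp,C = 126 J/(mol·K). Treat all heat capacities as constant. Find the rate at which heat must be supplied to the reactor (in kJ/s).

Q_in = 240 kJ/s

Extent of reaction ξ = 0.808 × 146 = 117.97 mol/min
Reaction term: ξ·ΔH°_rxn = 117.97 × 122 = 14392 kJ/min
Q = ΔH = 14392 kJ/min = 239.87 kW
Heat supplied = 239.87 kJ/s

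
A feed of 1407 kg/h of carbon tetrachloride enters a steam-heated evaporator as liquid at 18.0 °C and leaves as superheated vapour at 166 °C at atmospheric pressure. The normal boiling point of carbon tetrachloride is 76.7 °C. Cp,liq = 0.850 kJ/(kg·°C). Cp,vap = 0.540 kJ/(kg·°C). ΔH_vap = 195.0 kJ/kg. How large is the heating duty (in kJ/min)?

Q = 6870 kJ/min

liquid 18.0→76.7 °C: 49.895 kJ/kg
vaporisation at 76.7 °C: 195 kJ/kg
vapour 76.7→166 °C: 48.222 kJ/kg
Δh = 49.895 + 195 + 48.222 = 293.12 kJ/kg
Q = ṁ·Δh = 1407 kg/h × 293.12 kJ/kg = 412420 kJ/h
|Q| = 114.56 kW = 6873.6 kJ/min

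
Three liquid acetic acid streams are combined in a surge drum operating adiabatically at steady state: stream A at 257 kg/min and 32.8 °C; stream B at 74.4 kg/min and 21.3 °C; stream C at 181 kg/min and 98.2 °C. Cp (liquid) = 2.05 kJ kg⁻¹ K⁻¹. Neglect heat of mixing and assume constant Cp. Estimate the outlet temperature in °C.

Adiabatic, steady state ⇒ Σ ṁᵢCp,ᵢ(T_out − Tᵢ) = 0
T_out = Σ ṁᵢCp,ᵢTᵢ / Σ ṁᵢCp,ᵢ
      = 56966 / 1050.4 = 54.232 °C

T_out = 54.2 °C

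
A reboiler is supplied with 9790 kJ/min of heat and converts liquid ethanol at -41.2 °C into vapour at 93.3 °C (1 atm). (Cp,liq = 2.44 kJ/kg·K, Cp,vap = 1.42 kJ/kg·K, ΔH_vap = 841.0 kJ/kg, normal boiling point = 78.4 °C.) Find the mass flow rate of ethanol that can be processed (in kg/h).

Δh = 2.44×(78.4−-41.2) + 841.0 + 1.42×(93.3−78.4) = 1154 kJ/kg
Q = 9790 kJ/min = 163.17 kJ/s = 587400 kJ/h
ṁ = Q/Δh = 587400 / 1154 = 509.02 kg/h

ṁ = 509 kg/h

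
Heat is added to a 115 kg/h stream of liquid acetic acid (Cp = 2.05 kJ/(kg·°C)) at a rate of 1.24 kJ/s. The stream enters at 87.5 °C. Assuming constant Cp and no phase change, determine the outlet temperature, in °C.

Q = 1.24 kJ/s = 4464 kJ/h
ΔT = Q/(ṁ·Cp) = 4464/(115×2.05) = 18.935 K
T_out = 87.5 + 18.935 = 106.44 °C

T_out = 106 °C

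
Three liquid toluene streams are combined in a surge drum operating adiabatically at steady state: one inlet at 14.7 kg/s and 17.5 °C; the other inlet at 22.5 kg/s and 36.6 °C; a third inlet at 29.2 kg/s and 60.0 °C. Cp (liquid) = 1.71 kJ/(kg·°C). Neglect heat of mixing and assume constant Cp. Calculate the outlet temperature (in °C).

Adiabatic, steady state ⇒ Σ ṁᵢCp,ᵢ(T_out − Tᵢ) = 0
Σ ṁᵢCp,ᵢTᵢ = 14.7×1.71×17.5 + 22.5×1.71×36.6 + 29.2×1.71×60.0 = 4844
Σ ṁᵢCp,ᵢ = 14.7×1.71 + 22.5×1.71 + 29.2×1.71 = 113.54
T_out = 4844 / 113.54 = 42.662 °C

T_out = 42.7 °C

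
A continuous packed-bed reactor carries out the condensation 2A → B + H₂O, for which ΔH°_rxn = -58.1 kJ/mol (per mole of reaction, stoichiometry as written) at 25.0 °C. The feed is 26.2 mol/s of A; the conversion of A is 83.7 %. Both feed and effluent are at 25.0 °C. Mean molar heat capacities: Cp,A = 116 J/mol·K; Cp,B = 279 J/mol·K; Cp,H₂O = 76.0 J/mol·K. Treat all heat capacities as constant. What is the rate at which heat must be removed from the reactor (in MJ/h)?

Q_out = 2290 MJ/h

Extent of reaction ξ = 0.837 × 26.2 / 2 = 10.965 mol/s
Reaction term: ξ·ΔH°_rxn = 10.965 × -58.1 = -637.05 kJ/s
Q = ΔH = -637.05 kJ/s = -637.05 kW
Heat removed = 2293.4 MJ/h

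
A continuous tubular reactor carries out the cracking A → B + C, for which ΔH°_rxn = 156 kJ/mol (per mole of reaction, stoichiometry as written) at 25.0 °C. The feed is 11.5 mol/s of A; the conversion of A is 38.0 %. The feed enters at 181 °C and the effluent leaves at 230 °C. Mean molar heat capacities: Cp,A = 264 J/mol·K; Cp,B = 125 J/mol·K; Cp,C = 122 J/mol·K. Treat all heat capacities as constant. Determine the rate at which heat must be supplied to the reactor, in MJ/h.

Extent of reaction ξ = 0.380 × 11.5 = 4.37 mol/s
Reaction term: ξ·ΔH°_rxn = 4.37 × 156 = 681.72 kJ/s
Sensible, feed 181→25 °C: -473.62 kJ/s
Outlet flows (mol/s): A 7.13, B 4.37, C 4.37
Sensible, products 25→230 °C: 607.15 kJ/s
Q = ΔH = 815.25 kJ/s = 815.25 kW
Heat supplied = 2934.9 MJ/h

Q_in = 2930 MJ/h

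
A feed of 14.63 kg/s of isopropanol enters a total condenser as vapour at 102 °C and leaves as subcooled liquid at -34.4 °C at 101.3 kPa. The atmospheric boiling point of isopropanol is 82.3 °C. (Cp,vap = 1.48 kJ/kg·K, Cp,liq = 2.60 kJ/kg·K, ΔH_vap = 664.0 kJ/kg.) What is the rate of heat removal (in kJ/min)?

vapour 102→82.3 °C: -29.156 kJ/kg
condensation at 82.3 °C: -664 kJ/kg
liquid 82.3→-34.4 °C: -303.42 kJ/kg
Δh = -29.156 + -664 + -303.42 = -996.58 kJ/kg
Q = ṁ·Δh = 14.63 kg/s × -996.58 kJ/kg = -14580 kJ/s
|Q| = 14580 kW = 874790 kJ/min

Q_c = 875000 kJ/min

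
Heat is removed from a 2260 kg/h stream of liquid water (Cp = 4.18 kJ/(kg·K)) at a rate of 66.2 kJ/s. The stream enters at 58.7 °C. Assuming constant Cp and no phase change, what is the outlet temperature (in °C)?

T_out = 33.5 °C

Q = 66.2 kJ/s = 238320 kJ/h
ΔT = Q/(ṁ·Cp) = 238320/(2260×4.18) = 25.228 K
T_out = 58.7 − 25.228 = 33.472 °C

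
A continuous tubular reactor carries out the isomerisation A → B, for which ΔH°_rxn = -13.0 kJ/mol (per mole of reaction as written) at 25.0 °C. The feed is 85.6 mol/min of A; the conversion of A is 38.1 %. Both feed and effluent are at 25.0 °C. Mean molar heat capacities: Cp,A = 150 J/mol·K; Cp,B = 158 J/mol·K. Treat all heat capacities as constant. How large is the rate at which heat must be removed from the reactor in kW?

Q_out = 7.07 kW

Extent of reaction ξ = 0.381 × 85.6 = 32.614 mol/min
Reaction term: ξ·ΔH°_rxn = 32.614 × -13.0 = -423.98 kJ/min
Q = ΔH = -423.98 kJ/min = -7.0663 kW
Heat removed = 7.0663 kW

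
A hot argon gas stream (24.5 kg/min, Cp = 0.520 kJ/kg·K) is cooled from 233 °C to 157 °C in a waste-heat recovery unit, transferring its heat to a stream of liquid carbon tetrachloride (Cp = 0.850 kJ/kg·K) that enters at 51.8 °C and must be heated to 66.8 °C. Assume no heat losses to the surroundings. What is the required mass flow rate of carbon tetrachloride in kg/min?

Heat released by hot stream: Q = 24.5 × 0.520 × (233 − 157) = 968.24 kJ/min
Energy balance on cold side (adiabatic exchanger): Q = ṁ_c·Cp_c·(T_c,out − T_c,in)
ṁ_c = 968.24 / [0.850 × (66.8 − 51.8)] = 75.94 kg/min

ṁ_c = 75.9 kg/min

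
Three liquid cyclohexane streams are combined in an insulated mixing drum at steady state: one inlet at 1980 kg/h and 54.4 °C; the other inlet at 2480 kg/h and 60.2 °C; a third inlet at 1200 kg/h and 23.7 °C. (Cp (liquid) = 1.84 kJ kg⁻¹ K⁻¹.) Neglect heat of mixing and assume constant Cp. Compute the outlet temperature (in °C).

No heat crosses the boundary, so H_out = H_in.
Σ ṁᵢCp,ᵢTᵢ = 1980×1.84×54.4 + 2480×1.84×60.2 + 1200×1.84×23.7 = 525220
Σ ṁᵢCp,ᵢ = 1980×1.84 + 2480×1.84 + 1200×1.84 = 10414
T_out = 525220 / 10414 = 50.433 °C

T_out = 50.4 °C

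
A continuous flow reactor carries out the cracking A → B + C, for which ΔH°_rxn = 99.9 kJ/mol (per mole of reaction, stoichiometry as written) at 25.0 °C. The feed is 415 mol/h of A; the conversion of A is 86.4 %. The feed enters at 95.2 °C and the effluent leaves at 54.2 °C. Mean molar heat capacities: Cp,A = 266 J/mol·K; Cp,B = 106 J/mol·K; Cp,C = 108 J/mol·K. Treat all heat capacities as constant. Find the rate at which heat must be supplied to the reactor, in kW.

Q_in = 8.54 kW

Extent of reaction ξ = 0.864 × 415 = 358.56 mol/h
Reaction term: ξ·ΔH°_rxn = 358.56 × 99.9 = 35820 kJ/h
Sensible, feed 95.2→25 °C: -7749.4 kJ/h
Outlet flows (mol/h): A 56.44, B 358.56, C 358.56
Sensible, products 25→54.2 °C: 2679 kJ/h
Q = ΔH = 30750 kJ/h = 8.5416 kW
Heat supplied = 8.5416 kW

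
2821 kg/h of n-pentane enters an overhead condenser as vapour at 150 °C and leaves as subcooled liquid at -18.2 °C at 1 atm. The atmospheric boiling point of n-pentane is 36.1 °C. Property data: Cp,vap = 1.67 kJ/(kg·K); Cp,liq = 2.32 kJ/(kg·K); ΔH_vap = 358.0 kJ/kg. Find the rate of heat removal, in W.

Q_c = 528000 W

vapour 150→36.1 °C: -190.21 kJ/kg
condensation at 36.1 °C: -358 kJ/kg
liquid 36.1→-18.2 °C: -125.98 kJ/kg
Δh = -190.21 + -358 + -125.98 = -674.19 kJ/kg
Q = ṁ·Δh = 2821 kg/h × -674.19 kJ/kg = -1.9019e+06 kJ/h
|Q| = 528.3 kW = 528300 W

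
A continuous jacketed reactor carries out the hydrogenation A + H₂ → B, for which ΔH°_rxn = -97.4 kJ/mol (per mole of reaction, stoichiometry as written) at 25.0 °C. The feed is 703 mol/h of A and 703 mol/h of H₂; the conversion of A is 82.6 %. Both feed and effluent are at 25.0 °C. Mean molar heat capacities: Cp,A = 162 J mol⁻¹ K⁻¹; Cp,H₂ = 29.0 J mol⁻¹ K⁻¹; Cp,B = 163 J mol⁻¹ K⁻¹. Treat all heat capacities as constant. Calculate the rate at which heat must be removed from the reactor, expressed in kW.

Q_out = 15.7 kW

Extent of reaction ξ = 0.826 × 703 = 580.68 mol/h
Reaction term: ξ·ΔH°_rxn = 580.68 × -97.4 = -56558 kJ/h
Q = ΔH = -56558 kJ/h = -15.711 kW
Heat removed = 15.711 kW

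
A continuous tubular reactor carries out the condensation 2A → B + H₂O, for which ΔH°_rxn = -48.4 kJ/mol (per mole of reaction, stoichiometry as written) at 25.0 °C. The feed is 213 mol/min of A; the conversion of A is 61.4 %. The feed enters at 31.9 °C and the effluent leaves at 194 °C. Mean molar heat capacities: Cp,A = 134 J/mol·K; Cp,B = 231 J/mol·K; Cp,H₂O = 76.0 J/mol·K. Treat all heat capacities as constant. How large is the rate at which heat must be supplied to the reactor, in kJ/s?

Extent of reaction ξ = 0.614 × 213 / 2 = 65.391 mol/min
Reaction term: ξ·ΔH°_rxn = 65.391 × -48.4 = -3164.9 kJ/min
Sensible, feed 31.9→25 °C: -196.94 kJ/min
Outlet flows (mol/min): A 82.218, B 65.391, H₂O 65.391
Sensible, products 25→194 °C: 5254.6 kJ/min
Q = ΔH = 1892.7 kJ/min = 31.545 kW
Heat supplied = 31.545 kJ/s

Q_in = 31.5 kJ/s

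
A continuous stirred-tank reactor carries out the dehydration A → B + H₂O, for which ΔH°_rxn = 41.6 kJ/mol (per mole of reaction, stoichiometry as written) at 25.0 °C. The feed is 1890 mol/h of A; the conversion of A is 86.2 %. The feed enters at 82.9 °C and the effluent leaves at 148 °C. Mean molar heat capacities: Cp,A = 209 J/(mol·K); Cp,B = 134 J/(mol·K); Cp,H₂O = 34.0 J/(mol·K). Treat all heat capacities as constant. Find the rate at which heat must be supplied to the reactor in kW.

Q_in = 23.7 kW

Extent of reaction ξ = 0.862 × 1890 = 1629.2 mol/h
Reaction term: ξ·ΔH°_rxn = 1629.2 × 41.6 = 67774 kJ/h
Sensible, feed 82.9→25 °C: -22871 kJ/h
Outlet flows (mol/h): A 260.82, B 1629.2, H₂O 1629.2
Sensible, products 25→148 °C: 40370 kJ/h
Q = ΔH = 85273 kJ/h = 23.687 kW
Heat supplied = 23.687 kW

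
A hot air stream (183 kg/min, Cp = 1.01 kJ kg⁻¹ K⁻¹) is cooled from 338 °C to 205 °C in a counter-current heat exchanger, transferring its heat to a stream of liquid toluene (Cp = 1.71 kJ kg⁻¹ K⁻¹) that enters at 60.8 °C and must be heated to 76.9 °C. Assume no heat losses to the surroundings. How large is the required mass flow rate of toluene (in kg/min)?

Heat released by hot stream: Q = 183 × 1.01 × (338 − 205) = 24582 kJ/min
Energy balance on cold side (adiabatic exchanger): Q = ṁ_c·Cp_c·(T_c,out − T_c,in)
ṁ_c = 24582 / [1.71 × (76.9 − 60.8)] = 892.9 kg/min

ṁ_c = 893 kg/min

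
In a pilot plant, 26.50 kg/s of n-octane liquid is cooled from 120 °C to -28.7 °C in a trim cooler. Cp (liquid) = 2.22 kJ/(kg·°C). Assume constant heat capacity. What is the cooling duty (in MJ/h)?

Q = ṁ·Cp·ΔT = 26.50 × 2.22 × (-28.7 − 120) = -8748 kJ/s
Cooling duty = 31493 MJ/h

Q_c = 31500 MJ/h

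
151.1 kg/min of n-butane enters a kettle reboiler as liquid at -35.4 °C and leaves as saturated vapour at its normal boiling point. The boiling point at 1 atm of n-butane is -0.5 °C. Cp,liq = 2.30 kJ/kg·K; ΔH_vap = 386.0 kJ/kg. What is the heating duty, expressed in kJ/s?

liquid -35.4→-0.5 °C: 80.27 kJ/kg
vaporisation at -0.5 °C: 386 kJ/kg
Δh = 80.27 + 386 = 466.27 kJ/kg
Q = ṁ·Δh = 151.1 kg/min × 466.27 kJ/kg = 70453 kJ/min
|Q| = 1174.2 kW

Q = 1170 kJ/s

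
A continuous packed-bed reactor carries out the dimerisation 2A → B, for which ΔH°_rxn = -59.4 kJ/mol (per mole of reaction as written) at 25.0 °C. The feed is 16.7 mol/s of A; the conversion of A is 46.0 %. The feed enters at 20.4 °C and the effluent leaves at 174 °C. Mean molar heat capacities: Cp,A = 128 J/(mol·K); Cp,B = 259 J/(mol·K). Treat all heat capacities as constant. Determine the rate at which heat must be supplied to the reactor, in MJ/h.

Extent of reaction ξ = 0.460 × 16.7 / 2 = 3.841 mol/s
Reaction term: ξ·ΔH°_rxn = 3.841 × -59.4 = -228.16 kJ/s
Sensible, feed 20.4→25 °C: 9.833 kJ/s
Outlet flows (mol/s): A 9.018, B 3.841
Sensible, products 25→174 °C: 320.22 kJ/s
Q = ΔH = 101.9 kJ/s = 101.9 kW
Heat supplied = 366.83 MJ/h

Q_in = 367 MJ/h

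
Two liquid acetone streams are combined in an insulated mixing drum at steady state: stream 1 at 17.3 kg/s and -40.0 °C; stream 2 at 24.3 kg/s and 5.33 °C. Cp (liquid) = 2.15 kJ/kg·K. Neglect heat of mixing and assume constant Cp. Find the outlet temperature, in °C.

T_out = -13.5 °C

Energy balance with Q = 0: Σ ṁᵢCp,ᵢ(T_out − Tᵢ) = 0
T_out = Σ ṁᵢCp,ᵢTᵢ / Σ ṁᵢCp,ᵢ
      = -1209.3 / 89.44 = -13.521 °C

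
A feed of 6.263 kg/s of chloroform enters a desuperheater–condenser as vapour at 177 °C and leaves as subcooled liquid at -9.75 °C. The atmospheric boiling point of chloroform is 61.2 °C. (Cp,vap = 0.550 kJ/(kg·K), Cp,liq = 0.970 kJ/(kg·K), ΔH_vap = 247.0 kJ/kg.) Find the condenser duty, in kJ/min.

vapour 177→61.2 °C: -63.69 kJ/kg
condensation at 61.2 °C: -247 kJ/kg
liquid 61.2→-9.75 °C: -68.822 kJ/kg
Δh = -63.69 + -247 + -68.822 = -379.51 kJ/kg
Q = ṁ·Δh = 6.263 kg/s × -379.51 kJ/kg = -2376.9 kJ/s
|Q| = 2376.9 kW = 142610 kJ/min

Q_c = 143000 kJ/min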